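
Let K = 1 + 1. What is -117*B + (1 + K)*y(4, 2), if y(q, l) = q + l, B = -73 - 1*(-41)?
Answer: 3762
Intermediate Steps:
B = -32 (B = -73 + 41 = -32)
y(q, l) = l + q
K = 2
-117*B + (1 + K)*y(4, 2) = -117*(-32) + (1 + 2)*(2 + 4) = 3744 + 3*6 = 3744 + 18 = 3762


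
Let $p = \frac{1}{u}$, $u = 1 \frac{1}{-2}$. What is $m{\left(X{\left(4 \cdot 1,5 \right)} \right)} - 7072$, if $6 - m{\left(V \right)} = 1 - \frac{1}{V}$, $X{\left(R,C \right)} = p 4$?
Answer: $- \frac{56537}{8} \approx -7067.1$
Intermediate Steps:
$u = - \frac{1}{2}$ ($u = 1 \left(- \frac{1}{2}\right) = - \frac{1}{2} \approx -0.5$)
$p = -2$ ($p = \frac{1}{- \frac{1}{2}} = -2$)
$X{\left(R,C \right)} = -8$ ($X{\left(R,C \right)} = \left(-2\right) 4 = -8$)
$m{\left(V \right)} = 5 + \frac{1}{V}$ ($m{\left(V \right)} = 6 - \left(1 - \frac{1}{V}\right) = 5 + \frac{1}{V}$)
$m{\left(X{\left(4 \cdot 1,5 \right)} \right)} - 7072 = \left(5 + \frac{1}{-8}\right) - 7072 = \left(5 - \frac{1}{8}\right) - 7072 = \frac{39}{8} - 7072 = - \frac{56537}{8}$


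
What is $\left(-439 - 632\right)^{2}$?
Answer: $1147041$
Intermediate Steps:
$\left(-439 - 632\right)^{2} = \left(-1071\right)^{2} = 1147041$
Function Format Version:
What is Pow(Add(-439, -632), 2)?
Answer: 1147041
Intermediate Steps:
Pow(Add(-439, -632), 2) = Pow(-1071, 2) = 1147041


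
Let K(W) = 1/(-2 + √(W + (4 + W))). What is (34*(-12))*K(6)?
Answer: -204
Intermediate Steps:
K(W) = 1/(-2 + √(4 + 2*W))
(34*(-12))*K(6) = (34*(-12))/(-2 + √2*√(2 + 6)) = -408/(-2 + √2*√8) = -408/(-2 + √2*(2*√2)) = -408/(-2 + 4) = -408/2 = -408*½ = -204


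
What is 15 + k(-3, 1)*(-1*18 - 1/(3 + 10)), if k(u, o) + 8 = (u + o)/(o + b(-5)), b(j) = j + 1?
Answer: 5755/39 ≈ 147.56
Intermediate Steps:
b(j) = 1 + j
k(u, o) = -8 + (o + u)/(-4 + o) (k(u, o) = -8 + (u + o)/(o + (1 - 5)) = -8 + (o + u)/(o - 4) = -8 + (o + u)/(-4 + o))
15 + k(-3, 1)*(-1*18 - 1/(3 + 10)) = 15 + ((32 - 3 - 7*1)/(-4 + 1))*(-1*18 - 1/(3 + 10)) = 15 + ((32 - 3 - 7)/(-3))*(-18 - 1/13) = 15 + (-⅓*22)*(-18 - 1*1/13) = 15 - 22*(-18 - 1/13)/3 = 15 - 22/3*(-235/13) = 15 + 5170/39 = 5755/39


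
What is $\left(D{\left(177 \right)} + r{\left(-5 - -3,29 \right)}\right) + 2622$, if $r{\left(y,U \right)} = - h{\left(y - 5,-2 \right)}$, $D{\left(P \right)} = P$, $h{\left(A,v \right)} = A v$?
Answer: $2785$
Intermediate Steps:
$r{\left(y,U \right)} = -10 + 2 y$ ($r{\left(y,U \right)} = - \left(y - 5\right) \left(-2\right) = - \left(-5 + y\right) \left(-2\right) = - (10 - 2 y) = -10 + 2 y$)
$\left(D{\left(177 \right)} + r{\left(-5 - -3,29 \right)}\right) + 2622 = \left(177 - \left(10 - 2 \left(-5 - -3\right)\right)\right) + 2622 = \left(177 - \left(10 - 2 \left(-5 + 3\right)\right)\right) + 2622 = \left(177 + \left(-10 + 2 \left(-2\right)\right)\right) + 2622 = \left(177 - 14\right) + 2622 = 163 + 2622 = 2785$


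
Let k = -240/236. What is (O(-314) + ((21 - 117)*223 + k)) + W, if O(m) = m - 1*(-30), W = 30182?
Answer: 500850/59 ≈ 8489.0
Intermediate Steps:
k = -60/59 (k = -240*1/236 = -60/59 ≈ -1.0169)
O(m) = 30 + m (O(m) = m + 30 = 30 + m)
(O(-314) + ((21 - 117)*223 + k)) + W = ((30 - 314) + ((21 - 117)*223 - 60/59)) + 30182 = (-284 + (-96*223 - 60/59)) + 30182 = (-284 + (-21408 - 60/59)) + 30182 = (-284 - 1263132/59) + 30182 = -1279888/59 + 30182 = 500850/59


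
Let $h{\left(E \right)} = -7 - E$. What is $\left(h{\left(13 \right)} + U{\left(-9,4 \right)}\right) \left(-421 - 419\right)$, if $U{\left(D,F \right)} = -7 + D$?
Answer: $30240$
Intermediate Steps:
$\left(h{\left(13 \right)} + U{\left(-9,4 \right)}\right) \left(-421 - 419\right) = \left(\left(-7 - 13\right) - 16\right) \left(-421 - 419\right) = \left(\left(-7 - 13\right) - 16\right) \left(-840\right) = \left(-20 - 16\right) \left(-840\right) = \left(-36\right) \left(-840\right) = 30240$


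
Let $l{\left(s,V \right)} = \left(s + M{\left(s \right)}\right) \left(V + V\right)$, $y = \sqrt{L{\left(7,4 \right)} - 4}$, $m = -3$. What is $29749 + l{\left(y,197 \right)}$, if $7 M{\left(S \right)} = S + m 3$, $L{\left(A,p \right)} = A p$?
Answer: $\frac{204697}{7} + \frac{6304 \sqrt{6}}{7} \approx 31448.0$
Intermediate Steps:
$y = 2 \sqrt{6}$ ($y = \sqrt{7 \cdot 4 - 4} = \sqrt{28 - 4} = \sqrt{24} = 2 \sqrt{6} \approx 4.899$)
$M{\left(S \right)} = - \frac{9}{7} + \frac{S}{7}$ ($M{\left(S \right)} = \frac{S - 9}{7} = \frac{-9 + S}{7} = - \frac{9}{7} + \frac{S}{7}$)
$l{\left(s,V \right)} = 2 V \left(- \frac{9}{7} + \frac{8 s}{7}\right)$ ($l{\left(s,V \right)} = \left(s + \left(- \frac{9}{7} + \frac{s}{7}\right)\right) \left(V + V\right) = \left(- \frac{9}{7} + \frac{8 s}{7}\right) 2 V = 2 V \left(- \frac{9}{7} + \frac{8 s}{7}\right)$)
$29749 + l{\left(y,197 \right)} = 29749 + \frac{2}{7} \cdot 197 \left(-9 + 8 \cdot 2 \sqrt{6}\right) = 29749 + \frac{2}{7} \cdot 197 \left(-9 + 16 \sqrt{6}\right) = 29749 - \left(\frac{3546}{7} - \frac{6304 \sqrt{6}}{7}\right) = \frac{204697}{7} + \frac{6304 \sqrt{6}}{7}$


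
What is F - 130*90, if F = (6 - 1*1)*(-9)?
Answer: -11745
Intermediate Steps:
F = -45 (F = (6 - 1)*(-9) = 5*(-9) = -45)
F - 130*90 = -45 - 130*90 = -45 - 11700 = -11745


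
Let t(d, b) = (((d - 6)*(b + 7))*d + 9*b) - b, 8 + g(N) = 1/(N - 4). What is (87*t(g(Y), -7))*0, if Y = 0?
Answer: 0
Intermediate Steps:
g(N) = -8 + 1/(-4 + N) (g(N) = -8 + 1/(N - 4) = -8 + 1/(-4 + N))
t(d, b) = 8*b + d*(-6 + d)*(7 + b) (t(d, b) = (((-6 + d)*(7 + b))*d + 9*b) - b = (d*(-6 + d)*(7 + b) + 9*b) - b = (9*b + d*(-6 + d)*(7 + b)) - b = 8*b + d*(-6 + d)*(7 + b))
(87*t(g(Y), -7))*0 = (87*(-42*(33 - 8*0)/(-4 + 0) + 7*((33 - 8*0)/(-4 + 0))² + 8*(-7) - 7*(33 - 8*0)²/(-4 + 0)² - 6*(-7)*(33 - 8*0)/(-4 + 0)))*0 = (87*(-42*(33 + 0)/(-4) + 7*((33 + 0)/(-4))² - 56 - 7*(33 + 0)²/16 - 6*(-7)*(33 + 0)/(-4)))*0 = (87*(-(-21)*33/2 + 7*(-¼*33)² - 56 - 7*(-¼*33)² - 6*(-7)*(-¼*33)))*0 = (87*(-42*(-33/4) + 7*(-33/4)² - 56 - 7*(-33/4)² - 6*(-7)*(-33/4)))*0 = (87*(693/2 + 7*(1089/16) - 56 - 7*1089/16 - 693/2))*0 = (87*(693/2 + 7623/16 - 56 - 7623/16 - 693/2))*0 = (87*(-56))*0 = -4872*0 = 0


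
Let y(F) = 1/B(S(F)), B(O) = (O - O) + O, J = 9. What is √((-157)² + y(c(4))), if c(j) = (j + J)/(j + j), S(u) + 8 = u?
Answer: √64111641/51 ≈ 157.00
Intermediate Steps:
S(u) = -8 + u
B(O) = O (B(O) = 0 + O = O)
c(j) = (9 + j)/(2*j) (c(j) = (j + 9)/(j + j) = (9 + j)/((2*j)) = (9 + j)*(1/(2*j)) = (9 + j)/(2*j))
y(F) = 1/(-8 + F)
√((-157)² + y(c(4))) = √((-157)² + 1/(-8 + (½)*(9 + 4)/4)) = √(24649 + 1/(-8 + (½)*(¼)*13)) = √(24649 + 1/(-8 + 13/8)) = √(24649 + 1/(-51/8)) = √(24649 - 8/51) = √(1257091/51) = √64111641/51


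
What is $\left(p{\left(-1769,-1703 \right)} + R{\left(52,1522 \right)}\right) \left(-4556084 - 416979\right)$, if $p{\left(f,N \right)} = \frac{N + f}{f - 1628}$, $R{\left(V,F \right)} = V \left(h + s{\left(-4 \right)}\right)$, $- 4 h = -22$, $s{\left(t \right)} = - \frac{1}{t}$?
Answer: $- \frac{5068421483025}{3397} \approx -1.492 \cdot 10^{9}$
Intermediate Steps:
$h = \frac{11}{2}$ ($h = \left(- \frac{1}{4}\right) \left(-22\right) = \frac{11}{2} \approx 5.5$)
$R{\left(V,F \right)} = \frac{23 V}{4}$ ($R{\left(V,F \right)} = V \left(\frac{11}{2} - \frac{1}{-4}\right) = V \left(\frac{11}{2} - - \frac{1}{4}\right) = V \left(\frac{11}{2} + \frac{1}{4}\right) = V \frac{23}{4} = \frac{23 V}{4}$)
$p{\left(f,N \right)} = \frac{N + f}{-1628 + f}$
$\left(p{\left(-1769,-1703 \right)} + R{\left(52,1522 \right)}\right) \left(-4556084 - 416979\right) = \left(\frac{-1703 - 1769}{-1628 - 1769} + \frac{23}{4} \cdot 52\right) \left(-4556084 - 416979\right) = \left(\frac{1}{-3397} \left(-3472\right) + 299\right) \left(-4973063\right) = \left(\left(- \frac{1}{3397}\right) \left(-3472\right) + 299\right) \left(-4973063\right) = \left(\frac{3472}{3397} + 299\right) \left(-4973063\right) = \frac{1019175}{3397} \left(-4973063\right) = - \frac{5068421483025}{3397}$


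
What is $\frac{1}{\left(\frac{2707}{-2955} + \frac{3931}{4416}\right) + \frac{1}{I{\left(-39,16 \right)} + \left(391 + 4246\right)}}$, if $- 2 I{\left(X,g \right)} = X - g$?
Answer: $- \frac{40578911040}{1042389581} \approx -38.929$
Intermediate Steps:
$I{\left(X,g \right)} = \frac{g}{2} - \frac{X}{2}$ ($I{\left(X,g \right)} = - \frac{X - g}{2} = \frac{g}{2} - \frac{X}{2}$)
$\frac{1}{\left(\frac{2707}{-2955} + \frac{3931}{4416}\right) + \frac{1}{I{\left(-39,16 \right)} + \left(391 + 4246\right)}} = \frac{1}{\left(\frac{2707}{-2955} + \frac{3931}{4416}\right) + \frac{1}{\left(\frac{1}{2} \cdot 16 - - \frac{39}{2}\right) + \left(391 + 4246\right)}} = \frac{1}{\left(2707 \left(- \frac{1}{2955}\right) + 3931 \cdot \frac{1}{4416}\right) + \frac{1}{\left(8 + \frac{39}{2}\right) + 4637}} = \frac{1}{\left(- \frac{2707}{2955} + \frac{3931}{4416}\right) + \frac{1}{\frac{55}{2} + 4637}} = \frac{1}{- \frac{112669}{4349760} + \frac{1}{\frac{9329}{2}}} = \frac{1}{- \frac{112669}{4349760} + \frac{2}{9329}} = \frac{1}{- \frac{1042389581}{40578911040}} = - \frac{40578911040}{1042389581}$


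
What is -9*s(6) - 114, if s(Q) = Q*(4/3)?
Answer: -186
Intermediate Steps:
s(Q) = 4*Q/3 (s(Q) = Q*(4*(1/3)) = Q*(4/3) = 4*Q/3)
-9*s(6) - 114 = -12*6 - 114 = -9*8 - 114 = -72 - 114 = -186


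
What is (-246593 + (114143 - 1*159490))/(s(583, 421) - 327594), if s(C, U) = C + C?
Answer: 72985/81607 ≈ 0.89435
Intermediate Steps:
s(C, U) = 2*C
(-246593 + (114143 - 1*159490))/(s(583, 421) - 327594) = (-246593 + (114143 - 1*159490))/(2*583 - 327594) = (-246593 + (114143 - 159490))/(1166 - 327594) = (-246593 - 45347)/(-326428) = -291940*(-1/326428) = 72985/81607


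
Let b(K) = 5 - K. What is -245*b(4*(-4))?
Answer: -5145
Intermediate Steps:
-245*b(4*(-4)) = -245*(5 - 4*(-4)) = -245*(5 - 1*(-16)) = -245*(5 + 16) = -245*21 = -5145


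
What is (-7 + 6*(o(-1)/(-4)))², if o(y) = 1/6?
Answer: 841/16 ≈ 52.563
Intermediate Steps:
o(y) = ⅙
(-7 + 6*(o(-1)/(-4)))² = (-7 + 6*((⅙)/(-4)))² = (-7 + 6*((⅙)*(-¼)))² = (-7 + 6*(-1/24))² = (-7 - ¼)² = (-29/4)² = 841/16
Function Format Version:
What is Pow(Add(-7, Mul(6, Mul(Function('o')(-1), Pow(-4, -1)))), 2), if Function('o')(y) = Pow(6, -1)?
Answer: Rational(841, 16) ≈ 52.563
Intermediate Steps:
Function('o')(y) = Rational(1, 6)
Pow(Add(-7, Mul(6, Mul(Function('o')(-1), Pow(-4, -1)))), 2) = Pow(Add(-7, Mul(6, Mul(Rational(1, 6), Pow(-4, -1)))), 2) = Pow(Add(-7, Mul(6, Mul(Rational(1, 6), Rational(-1, 4)))), 2) = Pow(Add(-7, Mul(6, Rational(-1, 24))), 2) = Pow(Add(-7, Rational(-1, 4)), 2) = Pow(Rational(-29, 4), 2) = Rational(841, 16)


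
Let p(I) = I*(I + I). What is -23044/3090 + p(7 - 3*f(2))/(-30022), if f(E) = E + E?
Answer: -172995367/23191995 ≈ -7.4593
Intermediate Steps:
f(E) = 2*E
p(I) = 2*I**2 (p(I) = I*(2*I) = 2*I**2)
-23044/3090 + p(7 - 3*f(2))/(-30022) = -23044/3090 + (2*(7 - 6*2)**2)/(-30022) = -23044*1/3090 + (2*(7 - 3*4)**2)*(-1/30022) = -11522/1545 + (2*(7 - 12)**2)*(-1/30022) = -11522/1545 + (2*(-5)**2)*(-1/30022) = -11522/1545 + (2*25)*(-1/30022) = -11522/1545 + 50*(-1/30022) = -11522/1545 - 25/15011 = -172995367/23191995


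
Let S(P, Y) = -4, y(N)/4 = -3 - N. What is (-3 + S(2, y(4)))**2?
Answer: 49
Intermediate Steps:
y(N) = -12 - 4*N (y(N) = 4*(-3 - N) = -12 - 4*N)
(-3 + S(2, y(4)))**2 = (-3 - 4)**2 = (-7)**2 = 49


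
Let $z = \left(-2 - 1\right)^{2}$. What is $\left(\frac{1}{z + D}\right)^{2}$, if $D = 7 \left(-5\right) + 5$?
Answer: $\frac{1}{441} \approx 0.0022676$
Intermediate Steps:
$z = 9$ ($z = \left(-3\right)^{2} = 9$)
$D = -30$ ($D = -35 + 5 = -30$)
$\left(\frac{1}{z + D}\right)^{2} = \left(\frac{1}{9 - 30}\right)^{2} = \left(\frac{1}{-21}\right)^{2} = \left(- \frac{1}{21}\right)^{2} = \frac{1}{441}$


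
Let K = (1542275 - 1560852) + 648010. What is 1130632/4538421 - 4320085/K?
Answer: -299915990383/45343364211 ≈ -6.6143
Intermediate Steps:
K = 629433 (K = -18577 + 648010 = 629433)
1130632/4538421 - 4320085/K = 1130632/4538421 - 4320085/629433 = 1130632*(1/4538421) - 4320085*1/629433 = 1130632/4538421 - 617155/89919 = -299915990383/45343364211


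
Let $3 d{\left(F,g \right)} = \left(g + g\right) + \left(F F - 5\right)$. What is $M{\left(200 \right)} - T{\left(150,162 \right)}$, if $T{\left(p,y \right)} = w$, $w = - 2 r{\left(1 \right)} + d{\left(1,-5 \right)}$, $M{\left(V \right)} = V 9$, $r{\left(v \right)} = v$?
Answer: $\frac{5420}{3} \approx 1806.7$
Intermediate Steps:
$M{\left(V \right)} = 9 V$
$d{\left(F,g \right)} = - \frac{5}{3} + \frac{F^{2}}{3} + \frac{2 g}{3}$ ($d{\left(F,g \right)} = \frac{\left(g + g\right) + \left(F F - 5\right)}{3} = \frac{2 g + \left(F^{2} - 5\right)}{3} = \frac{2 g + \left(-5 + F^{2}\right)}{3} = \frac{-5 + F^{2} + 2 g}{3} = - \frac{5}{3} + \frac{F^{2}}{3} + \frac{2 g}{3}$)
$w = - \frac{20}{3}$ ($w = \left(-2\right) 1 + \left(- \frac{5}{3} + \frac{1^{2}}{3} + \frac{2}{3} \left(-5\right)\right) = -2 - \frac{14}{3} = - \frac{20}{3} \approx -6.6667$)
$T{\left(p,y \right)} = - \frac{20}{3}$
$M{\left(200 \right)} - T{\left(150,162 \right)} = 9 \cdot 200 - - \frac{20}{3} = 1800 + \frac{20}{3} = \frac{5420}{3}$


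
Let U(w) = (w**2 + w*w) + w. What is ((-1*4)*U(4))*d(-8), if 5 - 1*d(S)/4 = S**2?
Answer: 33984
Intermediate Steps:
U(w) = w + 2*w**2 (U(w) = (w**2 + w**2) + w = 2*w**2 + w = w + 2*w**2)
d(S) = 20 - 4*S**2
((-1*4)*U(4))*d(-8) = ((-1*4)*(4*(1 + 2*4)))*(20 - 4*(-8)**2) = (-16*(1 + 8))*(20 - 4*64) = (-16*9)*(20 - 256) = -4*36*(-236) = -144*(-236) = 33984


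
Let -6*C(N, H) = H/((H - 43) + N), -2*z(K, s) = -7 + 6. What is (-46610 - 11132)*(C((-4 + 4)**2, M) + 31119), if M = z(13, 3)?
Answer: -458202719861/255 ≈ -1.7969e+9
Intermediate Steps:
z(K, s) = 1/2 (z(K, s) = -(-7 + 6)/2 = -1/2*(-1) = 1/2)
M = 1/2 ≈ 0.50000
C(N, H) = -H/(6*(-43 + H + N)) (C(N, H) = -H/(6*((H - 43) + N)) = -H/(6*((-43 + H) + N)) = -H/(6*(-43 + H + N)))
(-46610 - 11132)*(C((-4 + 4)**2, M) + 31119) = (-46610 - 11132)*(-1*1/2/(-258 + 6*(1/2) + 6*(-4 + 4)**2) + 31119) = -57742*(-1*1/2/(-258 + 3 + 6*0**2) + 31119) = -57742*(-1*1/2/(-258 + 3 + 6*0) + 31119) = -57742*(-1*1/2/(-258 + 3 + 0) + 31119) = -57742*(-1*1/2/(-255) + 31119) = -57742*(-1*1/2*(-1/255) + 31119) = -57742*(1/510 + 31119) = -57742*15870691/510 = -458202719861/255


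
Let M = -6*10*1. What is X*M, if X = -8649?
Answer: 518940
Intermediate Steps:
M = -60 (M = -60*1 = -60)
X*M = -8649*(-60) = 518940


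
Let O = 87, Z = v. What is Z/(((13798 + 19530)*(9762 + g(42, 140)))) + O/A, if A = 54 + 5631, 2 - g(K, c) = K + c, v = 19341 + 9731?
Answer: 582263089/37822884870 ≈ 0.015394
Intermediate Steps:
v = 29072
g(K, c) = 2 - K - c (g(K, c) = 2 - (K + c) = 2 + (-K - c) = 2 - K - c)
Z = 29072
A = 5685
Z/(((13798 + 19530)*(9762 + g(42, 140)))) + O/A = 29072/(((13798 + 19530)*(9762 + (2 - 1*42 - 1*140)))) + 87/5685 = 29072/((33328*(9762 + (2 - 42 - 140)))) + 87*(1/5685) = 29072/((33328*(9762 - 180))) + 29/1895 = 29072/((33328*9582)) + 29/1895 = 29072/319348896 + 29/1895 = 29072*(1/319348896) + 29/1895 = 1817/19959306 + 29/1895 = 582263089/37822884870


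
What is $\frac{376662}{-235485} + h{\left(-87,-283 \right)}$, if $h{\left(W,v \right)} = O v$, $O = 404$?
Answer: $- \frac{8974615894}{78495} \approx -1.1433 \cdot 10^{5}$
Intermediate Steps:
$h{\left(W,v \right)} = 404 v$
$\frac{376662}{-235485} + h{\left(-87,-283 \right)} = \frac{376662}{-235485} + 404 \left(-283\right) = 376662 \left(- \frac{1}{235485}\right) - 114332 = - \frac{125554}{78495} - 114332 = - \frac{8974615894}{78495}$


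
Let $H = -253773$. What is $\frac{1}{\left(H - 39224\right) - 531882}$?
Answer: $- \frac{1}{824879} \approx -1.2123 \cdot 10^{-6}$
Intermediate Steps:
$\frac{1}{\left(H - 39224\right) - 531882} = \frac{1}{\left(-253773 - 39224\right) - 531882} = \frac{1}{-292997 - 531882} = \frac{1}{-824879} = - \frac{1}{824879}$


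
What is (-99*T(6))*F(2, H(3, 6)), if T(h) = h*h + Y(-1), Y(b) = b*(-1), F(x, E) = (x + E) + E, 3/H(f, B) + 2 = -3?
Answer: -14652/5 ≈ -2930.4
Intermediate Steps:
H(f, B) = -3/5 (H(f, B) = 3/(-2 - 3) = 3/(-5) = 3*(-1/5) = -3/5)
F(x, E) = x + 2*E (F(x, E) = (E + x) + E = x + 2*E)
Y(b) = -b
T(h) = 1 + h**2 (T(h) = h*h - 1*(-1) = h**2 + 1 = 1 + h**2)
(-99*T(6))*F(2, H(3, 6)) = (-99*(1 + 6**2))*(2 + 2*(-3/5)) = (-99*(1 + 36))*(2 - 6/5) = -99*37*(4/5) = -3663*4/5 = -14652/5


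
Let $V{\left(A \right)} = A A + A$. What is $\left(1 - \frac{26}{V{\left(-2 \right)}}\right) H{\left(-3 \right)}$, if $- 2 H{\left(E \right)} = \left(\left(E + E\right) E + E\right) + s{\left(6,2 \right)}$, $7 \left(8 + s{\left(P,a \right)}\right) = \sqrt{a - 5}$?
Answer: $42 + \frac{6 i \sqrt{3}}{7} \approx 42.0 + 1.4846 i$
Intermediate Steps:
$V{\left(A \right)} = A + A^{2}$ ($V{\left(A \right)} = A^{2} + A = A + A^{2}$)
$s{\left(P,a \right)} = -8 + \frac{\sqrt{-5 + a}}{7}$ ($s{\left(P,a \right)} = -8 + \frac{\sqrt{a - 5}}{7} = -8 + \frac{\sqrt{-5 + a}}{7}$)
$H{\left(E \right)} = 4 - E^{2} - \frac{E}{2} - \frac{i \sqrt{3}}{14}$ ($H{\left(E \right)} = - \frac{\left(\left(E + E\right) E + E\right) - \left(8 - \frac{\sqrt{-5 + 2}}{7}\right)}{2} = - \frac{\left(2 E E + E\right) - \left(8 - \frac{\sqrt{-3}}{7}\right)}{2} = - \frac{\left(2 E^{2} + E\right) - \left(8 - \frac{i \sqrt{3}}{7}\right)}{2} = - \frac{\left(E + 2 E^{2}\right) - \left(8 - \frac{i \sqrt{3}}{7}\right)}{2} = - \frac{-8 + E + 2 E^{2} + \frac{i \sqrt{3}}{7}}{2} = 4 - E^{2} - \frac{E}{2} - \frac{i \sqrt{3}}{14}$)
$\left(1 - \frac{26}{V{\left(-2 \right)}}\right) H{\left(-3 \right)} = \left(1 - \frac{26}{\left(-2\right) \left(1 - 2\right)}\right) \left(4 - \left(-3\right)^{2} - - \frac{3}{2} - \frac{i \sqrt{3}}{14}\right) = \left(1 - \frac{26}{\left(-2\right) \left(-1\right)}\right) \left(4 - 9 + \frac{3}{2} - \frac{i \sqrt{3}}{14}\right) = \left(1 - \frac{26}{2}\right) \left(4 - 9 + \frac{3}{2} - \frac{i \sqrt{3}}{14}\right) = \left(1 - 13\right) \left(- \frac{7}{2} - \frac{i \sqrt{3}}{14}\right) = - 12 \left(- \frac{7}{2} - \frac{i \sqrt{3}}{14}\right) = 42 + \frac{6 i \sqrt{3}}{7}$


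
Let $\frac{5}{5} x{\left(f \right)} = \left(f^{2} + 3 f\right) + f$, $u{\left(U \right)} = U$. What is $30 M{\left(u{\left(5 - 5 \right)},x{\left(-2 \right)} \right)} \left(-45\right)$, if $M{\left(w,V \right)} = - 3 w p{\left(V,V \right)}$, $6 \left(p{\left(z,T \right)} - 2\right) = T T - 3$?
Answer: $0$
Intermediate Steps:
$p{\left(z,T \right)} = \frac{3}{2} + \frac{T^{2}}{6}$ ($p{\left(z,T \right)} = 2 + \frac{T T - 3}{6} = 2 + \frac{T^{2} - 3}{6} = 2 + \frac{-3 + T^{2}}{6} = 2 + \left(- \frac{1}{2} + \frac{T^{2}}{6}\right) = \frac{3}{2} + \frac{T^{2}}{6}$)
$x{\left(f \right)} = f^{2} + 4 f$ ($x{\left(f \right)} = \left(f^{2} + 3 f\right) + f = f^{2} + 4 f$)
$M{\left(w,V \right)} = - 3 w \left(\frac{3}{2} + \frac{V^{2}}{6}\right)$
$30 M{\left(u{\left(5 - 5 \right)},x{\left(-2 \right)} \right)} \left(-45\right) = 30 \left(- \frac{\left(5 - 5\right) \left(9 + \left(- 2 \left(4 - 2\right)\right)^{2}\right)}{2}\right) \left(-45\right) = 30 \left(- \frac{\left(5 - 5\right) \left(9 + \left(\left(-2\right) 2\right)^{2}\right)}{2}\right) \left(-45\right) = 30 \left(\left(- \frac{1}{2}\right) 0 \left(9 + \left(-4\right)^{2}\right)\right) \left(-45\right) = 30 \left(\left(- \frac{1}{2}\right) 0 \left(9 + 16\right)\right) \left(-45\right) = 30 \left(\left(- \frac{1}{2}\right) 0 \cdot 25\right) \left(-45\right) = 30 \cdot 0 \left(-45\right) = 0 \left(-45\right) = 0$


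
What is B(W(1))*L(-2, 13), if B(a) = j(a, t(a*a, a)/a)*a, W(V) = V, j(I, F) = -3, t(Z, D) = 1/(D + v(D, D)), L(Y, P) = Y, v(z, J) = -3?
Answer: 6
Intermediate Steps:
t(Z, D) = 1/(-3 + D) (t(Z, D) = 1/(D - 3) = 1/(-3 + D))
B(a) = -3*a
B(W(1))*L(-2, 13) = -3*1*(-2) = -3*(-2) = 6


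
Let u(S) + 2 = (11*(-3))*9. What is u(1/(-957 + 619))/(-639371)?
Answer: 299/639371 ≈ 0.00046765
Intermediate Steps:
u(S) = -299 (u(S) = -2 + (11*(-3))*9 = -2 - 33*9 = -2 - 297 = -299)
u(1/(-957 + 619))/(-639371) = -299/(-639371) = -299*(-1/639371) = 299/639371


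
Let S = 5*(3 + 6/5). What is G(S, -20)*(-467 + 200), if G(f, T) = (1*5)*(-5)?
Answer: 6675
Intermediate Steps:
S = 21 (S = 5*(3 + 6*(⅕)) = 5*(3 + 6/5) = 5*(21/5) = 21)
G(f, T) = -25 (G(f, T) = 5*(-5) = -25)
G(S, -20)*(-467 + 200) = -25*(-467 + 200) = -25*(-267) = 6675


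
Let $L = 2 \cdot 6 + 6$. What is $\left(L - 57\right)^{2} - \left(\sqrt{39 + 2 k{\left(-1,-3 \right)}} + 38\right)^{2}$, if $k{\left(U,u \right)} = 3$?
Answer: $32 - 228 \sqrt{5} \approx -477.82$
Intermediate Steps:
$L = 18$ ($L = 12 + 6 = 18$)
$\left(L - 57\right)^{2} - \left(\sqrt{39 + 2 k{\left(-1,-3 \right)}} + 38\right)^{2} = \left(18 - 57\right)^{2} - \left(\sqrt{39 + 2 \cdot 3} + 38\right)^{2} = \left(-39\right)^{2} - \left(\sqrt{39 + 6} + 38\right)^{2} = 1521 - \left(\sqrt{45} + 38\right)^{2} = 1521 - \left(3 \sqrt{5} + 38\right)^{2} = 1521 - \left(38 + 3 \sqrt{5}\right)^{2}$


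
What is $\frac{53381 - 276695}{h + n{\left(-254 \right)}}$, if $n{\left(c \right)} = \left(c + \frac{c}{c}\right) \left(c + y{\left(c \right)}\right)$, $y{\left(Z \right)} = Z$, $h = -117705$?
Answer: $- \frac{223314}{10819} \approx -20.641$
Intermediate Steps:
$n{\left(c \right)} = 2 c \left(1 + c\right)$ ($n{\left(c \right)} = \left(c + \frac{c}{c}\right) \left(c + c\right) = \left(c + 1\right) 2 c = \left(1 + c\right) 2 c = 2 c \left(1 + c\right)$)
$\frac{53381 - 276695}{h + n{\left(-254 \right)}} = \frac{53381 - 276695}{-117705 + 2 \left(-254\right) \left(1 - 254\right)} = - \frac{223314}{-117705 + 2 \left(-254\right) \left(-253\right)} = - \frac{223314}{-117705 + 128524} = - \frac{223314}{10819}$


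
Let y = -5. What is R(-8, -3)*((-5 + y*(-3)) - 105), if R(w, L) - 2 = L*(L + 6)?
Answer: 665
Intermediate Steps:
R(w, L) = 2 + L*(6 + L) (R(w, L) = 2 + L*(L + 6) = 2 + L*(6 + L))
R(-8, -3)*((-5 + y*(-3)) - 105) = (2 + (-3)**2 + 6*(-3))*((-5 - 5*(-3)) - 105) = (2 + 9 - 18)*((-5 + 15) - 105) = -7*(10 - 105) = -7*(-95) = 665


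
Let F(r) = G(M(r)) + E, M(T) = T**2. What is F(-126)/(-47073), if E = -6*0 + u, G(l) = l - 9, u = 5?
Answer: -15872/47073 ≈ -0.33718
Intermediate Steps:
G(l) = -9 + l
E = 5 (E = -6*0 + 5 = 0 + 5 = 5)
F(r) = -4 + r**2 (F(r) = (-9 + r**2) + 5 = -4 + r**2)
F(-126)/(-47073) = (-4 + (-126)**2)/(-47073) = (-4 + 15876)*(-1/47073) = 15872*(-1/47073) = -15872/47073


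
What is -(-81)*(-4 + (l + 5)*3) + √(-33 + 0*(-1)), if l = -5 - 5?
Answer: -1539 + I*√33 ≈ -1539.0 + 5.7446*I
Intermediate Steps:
l = -10
-(-81)*(-4 + (l + 5)*3) + √(-33 + 0*(-1)) = -(-81)*(-4 + (-10 + 5)*3) + √(-33 + 0*(-1)) = -(-81)*(-4 - 5*3) + √(-33 + 0) = -(-81)*(-4 - 15) + √(-33) = -(-81)*(-19) + I*√33 = -81*19 + I*√33 = -1539 + I*√33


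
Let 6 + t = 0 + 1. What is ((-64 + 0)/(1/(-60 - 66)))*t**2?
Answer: 201600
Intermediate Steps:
t = -5 (t = -6 + (0 + 1) = -6 + 1 = -5)
((-64 + 0)/(1/(-60 - 66)))*t**2 = ((-64 + 0)/(1/(-60 - 66)))*(-5)**2 = -64/(1/(-126))*25 = -64/(-1/126)*25 = -64*(-126)*25 = 8064*25 = 201600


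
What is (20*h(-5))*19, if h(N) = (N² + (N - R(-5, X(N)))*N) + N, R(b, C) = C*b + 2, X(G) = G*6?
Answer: 305900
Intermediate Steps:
X(G) = 6*G
R(b, C) = 2 + C*b
h(N) = N + N² + N*(-2 + 31*N) (h(N) = (N² + (N - (2 + (6*N)*(-5)))*N) + N = (N² + (N - (2 - 30*N))*N) + N = (N² + (N + (-2 + 30*N))*N) + N = (N² + (-2 + 31*N)*N) + N = (N² + N*(-2 + 31*N)) + N = N + N² + N*(-2 + 31*N))
(20*h(-5))*19 = (20*(-5*(-1 + 32*(-5))))*19 = (20*(-5*(-1 - 160)))*19 = (20*(-5*(-161)))*19 = (20*805)*19 = 16100*19 = 305900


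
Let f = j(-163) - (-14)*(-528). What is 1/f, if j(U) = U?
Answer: -1/7555 ≈ -0.00013236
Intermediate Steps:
f = -7555 (f = -163 - (-14)*(-528) = -163 - 1*7392 = -163 - 7392 = -7555)
1/f = 1/(-7555) = -1/7555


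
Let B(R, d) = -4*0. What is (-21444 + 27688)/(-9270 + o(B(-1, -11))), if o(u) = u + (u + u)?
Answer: -3122/4635 ≈ -0.67357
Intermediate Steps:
B(R, d) = 0
o(u) = 3*u (o(u) = u + 2*u = 3*u)
(-21444 + 27688)/(-9270 + o(B(-1, -11))) = (-21444 + 27688)/(-9270 + 3*0) = 6244/(-9270 + 0) = 6244/(-9270) = 6244*(-1/9270) = -3122/4635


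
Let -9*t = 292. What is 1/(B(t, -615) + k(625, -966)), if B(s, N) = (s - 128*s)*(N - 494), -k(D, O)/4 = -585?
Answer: -9/41105096 ≈ -2.1895e-7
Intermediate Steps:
k(D, O) = 2340 (k(D, O) = -4*(-585) = 2340)
t = -292/9 (t = -⅑*292 = -292/9 ≈ -32.444)
B(s, N) = -127*s*(-494 + N) (B(s, N) = (-127*s)*(-494 + N) = -127*s*(-494 + N))
1/(B(t, -615) + k(625, -966)) = 1/(127*(-292/9)*(494 - 1*(-615)) + 2340) = 1/(127*(-292/9)*(494 + 615) + 2340) = 1/(127*(-292/9)*1109 + 2340) = 1/(-41126156/9 + 2340) = 1/(-41105096/9) = -9/41105096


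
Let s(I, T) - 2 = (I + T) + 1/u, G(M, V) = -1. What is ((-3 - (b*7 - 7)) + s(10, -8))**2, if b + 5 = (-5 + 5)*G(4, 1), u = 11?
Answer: 224676/121 ≈ 1856.8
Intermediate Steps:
b = -5 (b = -5 + (-5 + 5)*(-1) = -5 + 0*(-1) = -5 + 0 = -5)
s(I, T) = 23/11 + I + T (s(I, T) = 2 + ((I + T) + 1/11) = 2 + (1/11 + I + T) = 23/11 + I + T)
((-3 - (b*7 - 7)) + s(10, -8))**2 = ((-3 - (-5*7 - 7)) + (23/11 + 10 - 8))**2 = ((-3 - (-35 - 7)) + 45/11)**2 = ((-3 - 1*(-42)) + 45/11)**2 = ((-3 + 42) + 45/11)**2 = (39 + 45/11)**2 = (474/11)**2 = 224676/121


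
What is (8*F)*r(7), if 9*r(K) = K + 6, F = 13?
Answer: 1352/9 ≈ 150.22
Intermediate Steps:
r(K) = 2/3 + K/9 (r(K) = (K + 6)/9 = (6 + K)/9 = 2/3 + K/9)
(8*F)*r(7) = (8*13)*(2/3 + (1/9)*7) = 104*(2/3 + 7/9) = 104*(13/9) = 1352/9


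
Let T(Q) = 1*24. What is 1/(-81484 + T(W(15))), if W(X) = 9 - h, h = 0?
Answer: -1/81460 ≈ -1.2276e-5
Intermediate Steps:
W(X) = 9 (W(X) = 9 - 1*0 = 9 + 0 = 9)
T(Q) = 24
1/(-81484 + T(W(15))) = 1/(-81484 + 24) = 1/(-81460) = -1/81460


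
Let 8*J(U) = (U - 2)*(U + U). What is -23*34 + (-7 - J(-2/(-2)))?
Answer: -3155/4 ≈ -788.75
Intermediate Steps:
J(U) = U*(-2 + U)/4 (J(U) = ((U - 2)*(U + U))/8 = ((-2 + U)*(2*U))/8 = (2*U*(-2 + U))/8 = U*(-2 + U)/4)
-23*34 + (-7 - J(-2/(-2))) = -23*34 + (-7 - (-2/(-2))*(-2 - 2/(-2))/4) = -782 + (-7 - (-2*(-1/2))*(-2 - 2*(-1/2))/4) = -782 + (-7 - (-2 + 1)/4) = -782 + (-7 - (-1)/4) = -782 + (-7 - 1*(-1/4)) = -782 + (-7 + 1/4) = -782 - 27/4 = -3155/4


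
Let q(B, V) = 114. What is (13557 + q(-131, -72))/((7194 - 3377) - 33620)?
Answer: -13671/29803 ≈ -0.45871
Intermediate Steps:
(13557 + q(-131, -72))/((7194 - 3377) - 33620) = (13557 + 114)/((7194 - 3377) - 33620) = 13671/(3817 - 33620) = 13671/(-29803) = 13671*(-1/29803) = -13671/29803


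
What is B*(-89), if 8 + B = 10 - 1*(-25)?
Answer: -2403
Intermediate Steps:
B = 27 (B = -8 + (10 - 1*(-25)) = -8 + (10 + 25) = -8 + 35 = 27)
B*(-89) = 27*(-89) = -2403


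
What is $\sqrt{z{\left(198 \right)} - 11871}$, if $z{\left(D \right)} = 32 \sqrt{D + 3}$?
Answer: $\sqrt{-11871 + 32 \sqrt{201}} \approx 106.85 i$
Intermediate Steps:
$z{\left(D \right)} = 32 \sqrt{3 + D}$
$\sqrt{z{\left(198 \right)} - 11871} = \sqrt{32 \sqrt{3 + 198} - 11871} = \sqrt{32 \sqrt{201} - 11871} = \sqrt{-11871 + 32 \sqrt{201}}$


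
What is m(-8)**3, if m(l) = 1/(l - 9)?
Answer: -1/4913 ≈ -0.00020354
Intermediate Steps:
m(l) = 1/(-9 + l)
m(-8)**3 = (1/(-9 - 8))**3 = (1/(-17))**3 = (-1/17)**3 = -1/4913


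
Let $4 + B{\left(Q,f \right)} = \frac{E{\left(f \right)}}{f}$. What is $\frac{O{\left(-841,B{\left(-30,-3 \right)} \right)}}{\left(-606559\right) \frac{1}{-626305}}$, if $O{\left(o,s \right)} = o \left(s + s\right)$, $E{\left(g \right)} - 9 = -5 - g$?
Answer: $\frac{20015455190}{1819677} \approx 10999.0$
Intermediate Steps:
$E{\left(g \right)} = 4 - g$ ($E{\left(g \right)} = 9 - \left(5 + g\right) = 4 - g$)
$B{\left(Q,f \right)} = -4 + \frac{4 - f}{f}$
$O{\left(o,s \right)} = 2 o s$ ($O{\left(o,s \right)} = o 2 s = 2 o s$)
$\frac{O{\left(-841,B{\left(-30,-3 \right)} \right)}}{\left(-606559\right) \frac{1}{-626305}} = \frac{2 \left(-841\right) \left(-5 + \frac{4}{-3}\right)}{\left(-606559\right) \frac{1}{-626305}} = \frac{2 \left(-841\right) \left(-5 + 4 \left(- \frac{1}{3}\right)\right)}{\left(-606559\right) \left(- \frac{1}{626305}\right)} = \frac{2 \left(-841\right) \left(-5 - \frac{4}{3}\right)}{\frac{606559}{626305}} = 2 \left(-841\right) \left(- \frac{19}{3}\right) \frac{626305}{606559} = \frac{31958}{3} \cdot \frac{626305}{606559} = \frac{20015455190}{1819677}$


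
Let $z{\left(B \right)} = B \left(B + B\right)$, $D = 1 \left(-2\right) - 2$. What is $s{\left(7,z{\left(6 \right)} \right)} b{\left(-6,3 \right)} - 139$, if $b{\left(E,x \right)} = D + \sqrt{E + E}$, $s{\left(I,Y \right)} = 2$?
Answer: $-147 + 4 i \sqrt{3} \approx -147.0 + 6.9282 i$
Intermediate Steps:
$D = -4$ ($D = -2 - 2 = -4$)
$z{\left(B \right)} = 2 B^{2}$ ($z{\left(B \right)} = B 2 B = 2 B^{2}$)
$b{\left(E,x \right)} = -4 + \sqrt{2} \sqrt{E}$ ($b{\left(E,x \right)} = -4 + \sqrt{E + E} = -4 + \sqrt{2 E} = -4 + \sqrt{2} \sqrt{E}$)
$s{\left(7,z{\left(6 \right)} \right)} b{\left(-6,3 \right)} - 139 = 2 \left(-4 + \sqrt{2} \sqrt{-6}\right) - 139 = 2 \left(-4 + \sqrt{2} i \sqrt{6}\right) - 139 = 2 \left(-4 + 2 i \sqrt{3}\right) - 139 = \left(-8 + 4 i \sqrt{3}\right) - 139 = -147 + 4 i \sqrt{3}$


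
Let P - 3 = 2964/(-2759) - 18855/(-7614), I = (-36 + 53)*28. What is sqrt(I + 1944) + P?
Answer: 10274903/2334114 + 22*sqrt(5) ≈ 53.596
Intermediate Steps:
I = 476 (I = 17*28 = 476)
P = 10274903/2334114 (P = 3 + (2964/(-2759) - 18855/(-7614)) = 3 + (2964*(-1/2759) - 18855*(-1/7614)) = 3 + (-2964/2759 + 2095/846) = 3 + 3272561/2334114 = 10274903/2334114 ≈ 4.4021)
sqrt(I + 1944) + P = sqrt(476 + 1944) + 10274903/2334114 = sqrt(2420) + 10274903/2334114 = 22*sqrt(5) + 10274903/2334114 = 10274903/2334114 + 22*sqrt(5)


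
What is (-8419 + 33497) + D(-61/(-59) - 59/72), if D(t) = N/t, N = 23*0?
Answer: 25078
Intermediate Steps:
N = 0
D(t) = 0 (D(t) = 0/t = 0)
(-8419 + 33497) + D(-61/(-59) - 59/72) = (-8419 + 33497) + 0 = 25078 + 0 = 25078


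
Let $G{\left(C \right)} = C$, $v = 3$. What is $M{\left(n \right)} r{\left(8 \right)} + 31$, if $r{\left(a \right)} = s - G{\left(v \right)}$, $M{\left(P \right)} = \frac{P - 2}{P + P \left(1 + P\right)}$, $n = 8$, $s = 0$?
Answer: $\frac{1231}{40} \approx 30.775$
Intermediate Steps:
$M{\left(P \right)} = \frac{-2 + P}{P + P \left(1 + P\right)}$
$r{\left(a \right)} = -3$ ($r{\left(a \right)} = 0 - 3 = -3$)
$M{\left(n \right)} r{\left(8 \right)} + 31 = \frac{-2 + 8}{8 \left(2 + 8\right)} \left(-3\right) + 31 = \frac{1}{8} \cdot \frac{1}{10} \cdot 6 \left(-3\right) + 31 = \frac{3}{40} \left(-3\right) + 31 = - \frac{9}{40} + 31 = \frac{1231}{40}$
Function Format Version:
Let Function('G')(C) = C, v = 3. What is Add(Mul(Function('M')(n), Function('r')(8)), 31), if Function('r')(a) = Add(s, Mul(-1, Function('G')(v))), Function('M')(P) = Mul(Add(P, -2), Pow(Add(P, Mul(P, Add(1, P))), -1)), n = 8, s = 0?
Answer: Rational(1231, 40) ≈ 30.775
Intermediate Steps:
Function('M')(P) = Mul(Pow(Add(P, Mul(P, Add(1, P))), -1), Add(-2, P)) (Function('M')(P) = Mul(Add(-2, P), Pow(Add(P, Mul(P, Add(1, P))), -1)) = Mul(Pow(Add(P, Mul(P, Add(1, P))), -1), Add(-2, P)))
Function('r')(a) = -3 (Function('r')(a) = Add(0, Mul(-1, 3)) = Add(0, -3) = -3)
Add(Mul(Function('M')(n), Function('r')(8)), 31) = Add(Mul(Mul(Pow(8, -1), Pow(Add(2, 8), -1), Add(-2, 8)), -3), 31) = Add(Mul(Mul(Rational(1, 8), Pow(10, -1), 6), -3), 31) = Add(Mul(Mul(Rational(1, 8), Rational(1, 10), 6), -3), 31) = Add(Mul(Rational(3, 40), -3), 31) = Add(Rational(-9, 40), 31) = Rational(1231, 40)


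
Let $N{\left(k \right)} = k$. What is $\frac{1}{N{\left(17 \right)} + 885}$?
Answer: $\frac{1}{902} \approx 0.0011086$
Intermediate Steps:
$\frac{1}{N{\left(17 \right)} + 885} = \frac{1}{17 + 885} = \frac{1}{902}$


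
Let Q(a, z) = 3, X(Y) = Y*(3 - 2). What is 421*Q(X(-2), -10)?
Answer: 1263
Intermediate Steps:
X(Y) = Y (X(Y) = Y*1 = Y)
421*Q(X(-2), -10) = 421*3 = 1263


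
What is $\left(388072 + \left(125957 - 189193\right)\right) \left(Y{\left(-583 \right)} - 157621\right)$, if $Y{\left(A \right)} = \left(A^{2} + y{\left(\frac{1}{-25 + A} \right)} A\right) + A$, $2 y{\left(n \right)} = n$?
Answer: $\frac{17941467257487}{304} \approx 5.9018 \cdot 10^{10}$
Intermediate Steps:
$y{\left(n \right)} = \frac{n}{2}$
$Y{\left(A \right)} = A + A^{2} + \frac{A}{2 \left(-25 + A\right)}$ ($Y{\left(A \right)} = \left(A^{2} + \frac{1}{2 \left(-25 + A\right)} A\right) + A = \left(A^{2} + \frac{A}{2 \left(-25 + A\right)}\right) + A = A + A^{2} + \frac{A}{2 \left(-25 + A\right)}$)
$\left(388072 + \left(125957 - 189193\right)\right) \left(Y{\left(-583 \right)} - 157621\right) = \left(388072 + \left(125957 - 189193\right)\right) \left(\frac{1}{2} \left(-583\right) \frac{1}{-25 - 583} \left(1 + 2 \left(1 - 583\right) \left(-25 - 583\right)\right) - 157621\right) = \left(388072 - 63236\right) \left(\frac{1}{2} \left(-583\right) \frac{1}{-608} \left(1 + 2 \left(-582\right) \left(-608\right)\right) - 157621\right) = 324836 \left(\frac{1}{2} \left(-583\right) \left(- \frac{1}{608}\right) \left(1 + 707712\right) - 157621\right) = 324836 \left(\frac{1}{2} \left(-583\right) \left(- \frac{1}{608}\right) 707713 - 157621\right) = 324836 \left(\frac{412596679}{1216} - 157621\right) = 324836 \cdot \frac{220929543}{1216} = \frac{17941467257487}{304}$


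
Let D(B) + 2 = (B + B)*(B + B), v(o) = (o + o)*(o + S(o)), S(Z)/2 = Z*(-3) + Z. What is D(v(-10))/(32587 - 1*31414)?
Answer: 1439998/1173 ≈ 1227.6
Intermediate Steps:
S(Z) = -4*Z (S(Z) = 2*(Z*(-3) + Z) = 2*(-3*Z + Z) = 2*(-2*Z) = -4*Z)
v(o) = -6*o² (v(o) = (o + o)*(o - 4*o) = (2*o)*(-3*o) = -6*o²)
D(B) = -2 + 4*B² (D(B) = -2 + (B + B)*(B + B) = -2 + (2*B)*(2*B) = -2 + 4*B²)
D(v(-10))/(32587 - 1*31414) = (-2 + 4*(-6*(-10)²)²)/(32587 - 1*31414) = (-2 + 4*(-6*100)²)/(32587 - 31414) = (-2 + 4*(-600)²)/1173 = (-2 + 4*360000)*(1/1173) = (-2 + 1440000)*(1/1173) = 1439998*(1/1173) = 1439998/1173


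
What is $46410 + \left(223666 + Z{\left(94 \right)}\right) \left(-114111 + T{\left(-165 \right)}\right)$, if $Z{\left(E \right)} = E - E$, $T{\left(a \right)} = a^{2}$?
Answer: $-19433397666$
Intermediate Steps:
$Z{\left(E \right)} = 0$
$46410 + \left(223666 + Z{\left(94 \right)}\right) \left(-114111 + T{\left(-165 \right)}\right) = 46410 + \left(223666 + 0\right) \left(-114111 + \left(-165\right)^{2}\right) = 46410 + 223666 \left(-114111 + 27225\right) = 46410 + 223666 \left(-86886\right) = 46410 - 19433444076 = -19433397666$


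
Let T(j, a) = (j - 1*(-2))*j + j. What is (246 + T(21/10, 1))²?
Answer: 659000241/10000 ≈ 65900.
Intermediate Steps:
T(j, a) = j + j*(2 + j) (T(j, a) = (j + 2)*j + j = (2 + j)*j + j = j*(2 + j) + j = j + j*(2 + j))
(246 + T(21/10, 1))² = (246 + (21/10)*(3 + 21/10))² = (246 + (21*(⅒))*(3 + 21*(⅒)))² = (246 + 21*(3 + 21/10)/10)² = (246 + (21/10)*(51/10))² = (246 + 1071/100)² = (25671/100)² = 659000241/10000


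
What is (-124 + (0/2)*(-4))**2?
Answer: 15376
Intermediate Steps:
(-124 + (0/2)*(-4))**2 = (-124 + ((1/2)*0)*(-4))**2 = (-124 + 0*(-4))**2 = (-124 + 0)**2 = (-124)**2 = 15376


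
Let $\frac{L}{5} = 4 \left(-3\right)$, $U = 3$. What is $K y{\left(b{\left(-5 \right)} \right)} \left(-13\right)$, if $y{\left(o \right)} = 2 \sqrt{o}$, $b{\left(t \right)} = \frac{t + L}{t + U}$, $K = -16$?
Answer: $208 \sqrt{130} \approx 2371.6$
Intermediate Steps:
$L = -60$ ($L = 5 \cdot 4 \left(-3\right) = 5 \left(-12\right) = -60$)
$b{\left(t \right)} = \frac{-60 + t}{3 + t}$ ($b{\left(t \right)} = \frac{t - 60}{t + 3} = \frac{-60 + t}{3 + t}$)
$K y{\left(b{\left(-5 \right)} \right)} \left(-13\right) = - 16 \cdot 2 \sqrt{\frac{-60 - 5}{3 - 5}} \left(-13\right) = - 16 \cdot 2 \sqrt{\frac{1}{-2} \left(-65\right)} \left(-13\right) = - 16 \cdot 2 \sqrt{\left(- \frac{1}{2}\right) \left(-65\right)} \left(-13\right) = - 16 \cdot 2 \sqrt{\frac{65}{2}} \left(-13\right) = - 16 \cdot 2 \frac{\sqrt{130}}{2} \left(-13\right) = - 16 \sqrt{130} \left(-13\right) = 208 \sqrt{130}$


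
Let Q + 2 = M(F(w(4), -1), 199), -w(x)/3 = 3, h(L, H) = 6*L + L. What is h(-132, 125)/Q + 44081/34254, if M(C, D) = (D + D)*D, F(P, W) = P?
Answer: 4368137/3425400 ≈ 1.2752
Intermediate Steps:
h(L, H) = 7*L
w(x) = -9 (w(x) = -3*3 = -9)
M(C, D) = 2*D**2 (M(C, D) = (2*D)*D = 2*D**2)
Q = 79200 (Q = -2 + 2*199**2 = -2 + 2*39601 = -2 + 79202 = 79200)
h(-132, 125)/Q + 44081/34254 = (7*(-132))/79200 + 44081/34254 = -924*1/79200 + 44081*(1/34254) = -7/600 + 44081/34254 = 4368137/3425400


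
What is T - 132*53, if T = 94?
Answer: -6902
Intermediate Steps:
T - 132*53 = 94 - 132*53 = 94 - 6996 = -6902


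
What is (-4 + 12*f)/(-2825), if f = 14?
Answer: -164/2825 ≈ -0.058053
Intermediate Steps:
(-4 + 12*f)/(-2825) = (-4 + 12*14)/(-2825) = (-4 + 168)*(-1/2825) = 164*(-1/2825) = -164/2825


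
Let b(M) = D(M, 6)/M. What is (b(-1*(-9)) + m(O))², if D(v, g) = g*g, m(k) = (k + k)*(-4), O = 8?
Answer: 3600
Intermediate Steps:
m(k) = -8*k (m(k) = (2*k)*(-4) = -8*k)
D(v, g) = g²
b(M) = 36/M (b(M) = 6²/M = 36/M)
(b(-1*(-9)) + m(O))² = (36/((-1*(-9))) - 8*8)² = (36/9 - 64)² = (36*(⅑) - 64)² = (4 - 64)² = (-60)² = 3600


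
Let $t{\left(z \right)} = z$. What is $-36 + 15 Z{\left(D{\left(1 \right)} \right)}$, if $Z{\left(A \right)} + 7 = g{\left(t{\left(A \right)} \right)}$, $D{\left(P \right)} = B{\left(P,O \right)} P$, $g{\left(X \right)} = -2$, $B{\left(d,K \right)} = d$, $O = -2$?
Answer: $-171$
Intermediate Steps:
$D{\left(P \right)} = P^{2}$ ($D{\left(P \right)} = P P = P^{2}$)
$Z{\left(A \right)} = -9$ ($Z{\left(A \right)} = -7 - 2 = -9$)
$-36 + 15 Z{\left(D{\left(1 \right)} \right)} = -36 + 15 \left(-9\right) = -36 - 135 = -171$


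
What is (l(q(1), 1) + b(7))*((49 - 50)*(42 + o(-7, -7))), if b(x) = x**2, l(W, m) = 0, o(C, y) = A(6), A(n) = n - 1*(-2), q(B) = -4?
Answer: -2450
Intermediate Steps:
A(n) = 2 + n (A(n) = n + 2 = 2 + n)
o(C, y) = 8 (o(C, y) = 2 + 6 = 8)
(l(q(1), 1) + b(7))*((49 - 50)*(42 + o(-7, -7))) = (0 + 7**2)*((49 - 50)*(42 + 8)) = (0 + 49)*(-1*50) = 49*(-50) = -2450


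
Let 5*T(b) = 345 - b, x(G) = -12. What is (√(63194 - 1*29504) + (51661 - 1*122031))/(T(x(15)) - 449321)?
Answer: 175925/1123124 - 5*√33690/2246248 ≈ 0.15623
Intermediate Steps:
T(b) = 69 - b/5 (T(b) = (345 - b)/5 = 69 - b/5)
(√(63194 - 1*29504) + (51661 - 1*122031))/(T(x(15)) - 449321) = (√(63194 - 1*29504) + (51661 - 1*122031))/((69 - ⅕*(-12)) - 449321) = (√(63194 - 29504) + (51661 - 122031))/((69 + 12/5) - 449321) = (√33690 - 70370)/(357/5 - 449321) = (-70370 + √33690)/(-2246248/5) = (-70370 + √33690)*(-5/2246248) = 175925/1123124 - 5*√33690/2246248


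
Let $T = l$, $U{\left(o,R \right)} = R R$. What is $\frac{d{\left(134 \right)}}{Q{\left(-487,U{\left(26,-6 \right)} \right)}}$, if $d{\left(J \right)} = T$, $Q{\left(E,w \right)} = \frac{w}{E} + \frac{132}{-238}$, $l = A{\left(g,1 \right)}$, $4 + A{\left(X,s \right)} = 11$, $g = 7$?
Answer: $- \frac{405671}{36426} \approx -11.137$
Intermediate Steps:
$A{\left(X,s \right)} = 7$ ($A{\left(X,s \right)} = -4 + 11 = 7$)
$l = 7$
$U{\left(o,R \right)} = R^{2}$
$T = 7$
$Q{\left(E,w \right)} = - \frac{66}{119} + \frac{w}{E}$ ($Q{\left(E,w \right)} = \frac{w}{E} + 132 \left(- \frac{1}{238}\right) = \frac{w}{E} - \frac{66}{119} = - \frac{66}{119} + \frac{w}{E}$)
$d{\left(J \right)} = 7$
$\frac{d{\left(134 \right)}}{Q{\left(-487,U{\left(26,-6 \right)} \right)}} = \frac{7}{- \frac{66}{119} + \frac{\left(-6\right)^{2}}{-487}} = \frac{7}{- \frac{66}{119} + 36 \left(- \frac{1}{487}\right)} = \frac{7}{- \frac{66}{119} - \frac{36}{487}} = \frac{7}{- \frac{36426}{57953}} = 7 \left(- \frac{57953}{36426}\right) = - \frac{405671}{36426}$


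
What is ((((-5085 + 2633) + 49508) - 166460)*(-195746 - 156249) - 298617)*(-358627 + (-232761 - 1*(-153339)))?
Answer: -18410898251299787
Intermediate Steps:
((((-5085 + 2633) + 49508) - 166460)*(-195746 - 156249) - 298617)*(-358627 + (-232761 - 1*(-153339))) = (((-2452 + 49508) - 166460)*(-351995) - 298617)*(-358627 + (-232761 + 153339)) = ((47056 - 166460)*(-351995) - 298617)*(-358627 - 79422) = (-119404*(-351995) - 298617)*(-438049) = (42029610980 - 298617)*(-438049) = 42029312363*(-438049) = -18410898251299787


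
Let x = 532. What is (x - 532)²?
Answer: 0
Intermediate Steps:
(x - 532)² = (532 - 532)² = 0² = 0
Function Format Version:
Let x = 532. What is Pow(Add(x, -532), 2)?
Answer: 0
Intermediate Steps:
Pow(Add(x, -532), 2) = Pow(Add(532, -532), 2) = Pow(0, 2) = 0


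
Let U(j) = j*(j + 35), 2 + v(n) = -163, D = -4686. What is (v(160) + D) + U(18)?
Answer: -3897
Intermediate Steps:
v(n) = -165 (v(n) = -2 - 163 = -165)
U(j) = j*(35 + j)
(v(160) + D) + U(18) = (-165 - 4686) + 18*(35 + 18) = -4851 + 18*53 = -4851 + 954 = -3897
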